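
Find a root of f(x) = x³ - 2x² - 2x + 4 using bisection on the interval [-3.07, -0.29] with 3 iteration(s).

f(x) = x³ - 2x² - 2x + 4
Initial interval: [-3.07, -0.29]

Iteration 1:
  c_1 = (-3.070000 + (-0.290000))/2 = -1.680000
  f(c_1) = f(-1.680000) = -3.026432
  f(a) × f(c) ≥ 0, new interval: [-1.680000, -0.290000]
Iteration 2:
  c_2 = (-1.680000 + (-0.290000))/2 = -0.985000
  f(c_2) = f(-0.985000) = 3.073878
  f(a) × f(c) < 0, new interval: [-1.680000, -0.985000]
Iteration 3:
  c_3 = (-1.680000 + (-0.985000))/2 = -1.332500
  f(c_3) = f(-1.332500) = 0.747959
  f(a) × f(c) < 0, new interval: [-1.680000, -1.332500]

After 3 iteration(s), the approximation is c_3 = -1.332500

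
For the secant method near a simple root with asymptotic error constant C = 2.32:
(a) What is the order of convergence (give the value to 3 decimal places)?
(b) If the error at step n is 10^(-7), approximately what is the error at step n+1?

(a) Secant method has superlinear convergence with order φ = (1+√5)/2 ≈ 1.618.
    This means |e_{n+1}| ≈ C|e_n|^1.618.

(b) With |e_n| = 10^(-7) and C = 2.32:
    |e_{n+1}| ≈ 2.32 × (10^(-7))^1.618 = 2.32 × 10^(-11.33)

(a) ≈ 1.618 (golden ratio); (b) |e_{n+1}| ≈ 1.095e-11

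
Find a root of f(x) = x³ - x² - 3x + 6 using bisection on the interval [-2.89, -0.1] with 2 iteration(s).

f(x) = x³ - x² - 3x + 6
Initial interval: [-2.89, -0.1]

Iteration 1:
  c_1 = (-2.890000 + (-0.100000))/2 = -1.495000
  f(c_1) = f(-1.495000) = 4.908613
  f(a) × f(c) < 0, new interval: [-2.890000, -1.495000]
Iteration 2:
  c_2 = (-2.890000 + (-1.495000))/2 = -2.192500
  f(c_2) = f(-2.192500) = -2.769027
  f(a) × f(c) ≥ 0, new interval: [-2.192500, -1.495000]

After 2 iteration(s), the approximation is c_2 = -2.192500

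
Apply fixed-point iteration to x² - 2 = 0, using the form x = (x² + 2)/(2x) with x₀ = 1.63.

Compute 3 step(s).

Equation: x² - 2 = 0
Fixed-point form: x = (x² + 2)/(2x)
x₀ = 1.63

x_1 = g(1.630000) = 1.428497
x_2 = g(1.428497) = 1.414285
x_3 = g(1.414285) = 1.414214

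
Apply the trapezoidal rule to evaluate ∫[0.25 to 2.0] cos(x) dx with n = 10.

f(x) = cos(x)
a = 0.25, b = 2.0, n = 10
h = (b - a)/n = 0.175000

Trapezoidal rule: (h/2)[f(x₀) + 2f(x₁) + 2f(x₂) + ... + f(xₙ)]

x_0 = 0.2500, f(x_0) = 0.968912, coefficient = 1
x_1 = 0.4250, f(x_1) = 0.911039, coefficient = 2
x_2 = 0.6000, f(x_2) = 0.825336, coefficient = 2
x_3 = 0.7750, f(x_3) = 0.714421, coefficient = 2
x_4 = 0.9500, f(x_4) = 0.581683, coefficient = 2
x_5 = 1.1250, f(x_5) = 0.431177, coefficient = 2
x_6 = 1.3000, f(x_6) = 0.267499, coefficient = 2
x_7 = 1.4750, f(x_7) = 0.095650, coefficient = 2
x_8 = 1.6500, f(x_8) = -0.079121, coefficient = 2
x_9 = 1.8250, f(x_9) = -0.251475, coefficient = 2
x_10 = 2.0000, f(x_10) = -0.416147, coefficient = 1

I ≈ (0.175000/2) × 7.545182 = 0.660203
Exact value: 0.661893
Error: 0.001690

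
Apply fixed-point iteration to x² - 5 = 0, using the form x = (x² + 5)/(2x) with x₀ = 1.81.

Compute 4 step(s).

Equation: x² - 5 = 0
Fixed-point form: x = (x² + 5)/(2x)
x₀ = 1.81

x_1 = g(1.810000) = 2.286215
x_2 = g(2.286215) = 2.236618
x_3 = g(2.236618) = 2.236068
x_4 = g(2.236068) = 2.236068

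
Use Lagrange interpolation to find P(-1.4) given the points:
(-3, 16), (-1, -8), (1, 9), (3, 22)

Lagrange interpolation formula:
P(x) = Σ yᵢ × Lᵢ(x)
where Lᵢ(x) = Π_{j≠i} (x - xⱼ)/(xᵢ - xⱼ)

L_0(-1.4) = (-1.4 - (-1))/(-3 - (-1)) × (-1.4 - 1)/(-3 - 1) × (-1.4 - 3)/(-3 - 3) = 0.088000
L_1(-1.4) = (-1.4 - (-3))/(-1 - (-3)) × (-1.4 - 1)/(-1 - 1) × (-1.4 - 3)/(-1 - 3) = 1.056000
L_2(-1.4) = (-1.4 - (-3))/(1 - (-3)) × (-1.4 - (-1))/(1 - (-1)) × (-1.4 - 3)/(1 - 3) = -0.176000
L_3(-1.4) = (-1.4 - (-3))/(3 - (-3)) × (-1.4 - (-1))/(3 - (-1)) × (-1.4 - 1)/(3 - 1) = 0.032000

P(-1.4) = 16×L_0(-1.4) + (-8)×L_1(-1.4) + 9×L_2(-1.4) + 22×L_3(-1.4)
P(-1.4) = -7.920000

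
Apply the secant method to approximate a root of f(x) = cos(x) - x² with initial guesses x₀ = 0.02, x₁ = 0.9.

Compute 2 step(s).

f(x) = cos(x) - x²
x₀ = 0.02, x₁ = 0.9

Secant formula: x_{n+1} = x_n - f(x_n)(x_n - x_{n-1})/(f(x_n) - f(x_{n-1}))

Iteration 1:
  f(0.020000) = 0.999400
  f(0.900000) = -0.188390
  x_2 = 0.900000 - (-0.188390)×(0.900000 - 0.020000)/(-0.188390 - 0.999400)
       = 0.760427
Iteration 2:
  f(0.900000) = -0.188390
  f(0.760427) = 0.146292
  x_3 = 0.760427 - 0.146292×(0.760427 - 0.900000)/(0.146292 - (-0.188390))
       = 0.821436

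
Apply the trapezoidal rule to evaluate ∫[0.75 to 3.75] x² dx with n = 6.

f(x) = x²
a = 0.75, b = 3.75, n = 6
h = (b - a)/n = 0.500000

Trapezoidal rule: (h/2)[f(x₀) + 2f(x₁) + 2f(x₂) + ... + f(xₙ)]

x_0 = 0.7500, f(x_0) = 0.562500, coefficient = 1
x_1 = 1.2500, f(x_1) = 1.562500, coefficient = 2
x_2 = 1.7500, f(x_2) = 3.062500, coefficient = 2
x_3 = 2.2500, f(x_3) = 5.062500, coefficient = 2
x_4 = 2.7500, f(x_4) = 7.562500, coefficient = 2
x_5 = 3.2500, f(x_5) = 10.562500, coefficient = 2
x_6 = 3.7500, f(x_6) = 14.062500, coefficient = 1

I ≈ (0.500000/2) × 70.250000 = 17.562500
Exact value: 17.437500
Error: 0.125000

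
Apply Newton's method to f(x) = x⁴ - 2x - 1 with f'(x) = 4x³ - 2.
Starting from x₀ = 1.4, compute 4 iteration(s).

f(x) = x⁴ - 2x - 1
f'(x) = 4x³ - 2
x₀ = 1.4

Newton-Raphson formula: x_{n+1} = x_n - f(x_n)/f'(x_n)

Iteration 1:
  f(1.400000) = 0.041600
  f'(1.400000) = 8.976000
  x_1 = 1.400000 - 0.041600/8.976000 = 1.395365
Iteration 2:
  f(1.395365) = 0.000252
  f'(1.395365) = 8.867355
  x_2 = 1.395365 - 0.000252/8.867355 = 1.395337
Iteration 3:
  f(1.395337) = 0.000000
  f'(1.395337) = 8.866691
  x_3 = 1.395337 - 0.000000/8.866691 = 1.395337
Iteration 4:
  f(1.395337) = 0.000000
  f'(1.395337) = 8.866691
  x_4 = 1.395337 - 0.000000/8.866691 = 1.395337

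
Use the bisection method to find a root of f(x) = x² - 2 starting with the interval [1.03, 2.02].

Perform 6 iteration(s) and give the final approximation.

f(x) = x² - 2
Initial interval: [1.03, 2.02]

Iteration 1:
  c_1 = (1.030000 + 2.020000)/2 = 1.525000
  f(c_1) = f(1.525000) = 0.325625
  f(a) × f(c) < 0, new interval: [1.030000, 1.525000]
Iteration 2:
  c_2 = (1.030000 + 1.525000)/2 = 1.277500
  f(c_2) = f(1.277500) = -0.367994
  f(a) × f(c) ≥ 0, new interval: [1.277500, 1.525000]
Iteration 3:
  c_3 = (1.277500 + 1.525000)/2 = 1.401250
  f(c_3) = f(1.401250) = -0.036498
  f(a) × f(c) ≥ 0, new interval: [1.401250, 1.525000]
Iteration 4:
  c_4 = (1.401250 + 1.525000)/2 = 1.463125
  f(c_4) = f(1.463125) = 0.140735
  f(a) × f(c) < 0, new interval: [1.401250, 1.463125]
Iteration 5:
  c_5 = (1.401250 + 1.463125)/2 = 1.432187
  f(c_5) = f(1.432187) = 0.051161
  f(a) × f(c) < 0, new interval: [1.401250, 1.432187]
Iteration 6:
  c_6 = (1.401250 + 1.432187)/2 = 1.416719
  f(c_6) = f(1.416719) = 0.007092
  f(a) × f(c) < 0, new interval: [1.401250, 1.416719]

After 6 iteration(s), the approximation is c_6 = 1.416719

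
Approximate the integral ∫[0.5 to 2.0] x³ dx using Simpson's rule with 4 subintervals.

f(x) = x³
a = 0.5, b = 2.0, n = 4
h = (b - a)/n = 0.375000

Simpson's rule: (h/3)[f(x₀) + 4f(x₁) + 2f(x₂) + ... + f(xₙ)]

x_0 = 0.5000, f(x_0) = 0.125000, coefficient = 1
x_1 = 0.8750, f(x_1) = 0.669922, coefficient = 4
x_2 = 1.2500, f(x_2) = 1.953125, coefficient = 2
x_3 = 1.6250, f(x_3) = 4.291016, coefficient = 4
x_4 = 2.0000, f(x_4) = 8.000000, coefficient = 1

I ≈ (0.375000/3) × 31.875000 = 3.984375
Exact value: 3.984375
Error: 0.000000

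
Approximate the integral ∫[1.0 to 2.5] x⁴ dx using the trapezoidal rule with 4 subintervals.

f(x) = x⁴
a = 1.0, b = 2.5, n = 4
h = (b - a)/n = 0.375000

Trapezoidal rule: (h/2)[f(x₀) + 2f(x₁) + 2f(x₂) + ... + f(xₙ)]

x_0 = 1.0000, f(x_0) = 1.000000, coefficient = 1
x_1 = 1.3750, f(x_1) = 3.574463, coefficient = 2
x_2 = 1.7500, f(x_2) = 9.378906, coefficient = 2
x_3 = 2.1250, f(x_3) = 20.390869, coefficient = 2
x_4 = 2.5000, f(x_4) = 39.062500, coefficient = 1

I ≈ (0.375000/2) × 106.750977 = 20.015808
Exact value: 19.331250
Error: 0.684558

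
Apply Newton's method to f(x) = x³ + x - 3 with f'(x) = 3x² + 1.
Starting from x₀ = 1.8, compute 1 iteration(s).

f(x) = x³ + x - 3
f'(x) = 3x² + 1
x₀ = 1.8

Newton-Raphson formula: x_{n+1} = x_n - f(x_n)/f'(x_n)

Iteration 1:
  f(1.800000) = 4.632000
  f'(1.800000) = 10.720000
  x_1 = 1.800000 - 4.632000/10.720000 = 1.367910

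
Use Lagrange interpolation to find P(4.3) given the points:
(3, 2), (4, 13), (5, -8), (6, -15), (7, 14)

Lagrange interpolation formula:
P(x) = Σ yᵢ × Lᵢ(x)
where Lᵢ(x) = Π_{j≠i} (x - xⱼ)/(xᵢ - xⱼ)

L_0(4.3) = (4.3 - 4)/(3 - 4) × (4.3 - 5)/(3 - 5) × (4.3 - 6)/(3 - 6) × (4.3 - 7)/(3 - 7) = -0.040162
L_1(4.3) = (4.3 - 3)/(4 - 3) × (4.3 - 5)/(4 - 5) × (4.3 - 6)/(4 - 6) × (4.3 - 7)/(4 - 7) = 0.696150
L_2(4.3) = (4.3 - 3)/(5 - 3) × (4.3 - 4)/(5 - 4) × (4.3 - 6)/(5 - 6) × (4.3 - 7)/(5 - 7) = 0.447525
L_3(4.3) = (4.3 - 3)/(6 - 3) × (4.3 - 4)/(6 - 4) × (4.3 - 5)/(6 - 5) × (4.3 - 7)/(6 - 7) = -0.122850
L_4(4.3) = (4.3 - 3)/(7 - 3) × (4.3 - 4)/(7 - 4) × (4.3 - 5)/(7 - 5) × (4.3 - 6)/(7 - 6) = 0.019337

P(4.3) = 2×L_0(4.3) + 13×L_1(4.3) + (-8)×L_2(4.3) + (-15)×L_3(4.3) + 14×L_4(4.3)
P(4.3) = 7.502900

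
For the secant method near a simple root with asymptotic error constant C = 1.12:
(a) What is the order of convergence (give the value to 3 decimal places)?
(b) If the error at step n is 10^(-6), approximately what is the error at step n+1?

(a) Secant method has superlinear convergence with order φ = (1+√5)/2 ≈ 1.618.
    This means |e_{n+1}| ≈ C|e_n|^1.618.

(b) With |e_n| = 10^(-6) and C = 1.12:
    |e_{n+1}| ≈ 1.12 × (10^(-6))^1.618 = 1.12 × 10^(-9.71)

(a) ≈ 1.618 (golden ratio); (b) |e_{n+1}| ≈ 2.193e-10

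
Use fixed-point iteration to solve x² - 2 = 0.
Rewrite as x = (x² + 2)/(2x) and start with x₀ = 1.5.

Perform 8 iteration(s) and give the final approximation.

Equation: x² - 2 = 0
Fixed-point form: x = (x² + 2)/(2x)
x₀ = 1.5

x_1 = g(1.500000) = 1.416667
x_2 = g(1.416667) = 1.414216
x_3 = g(1.414216) = 1.414214
x_4 = g(1.414214) = 1.414214
x_5 = g(1.414214) = 1.414214
x_6 = g(1.414214) = 1.414214
x_7 = g(1.414214) = 1.414214
x_8 = g(1.414214) = 1.414214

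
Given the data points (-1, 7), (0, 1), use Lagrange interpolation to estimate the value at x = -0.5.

Lagrange interpolation formula:
P(x) = Σ yᵢ × Lᵢ(x)
where Lᵢ(x) = Π_{j≠i} (x - xⱼ)/(xᵢ - xⱼ)

L_0(-0.5) = (-0.5 - 0)/(-1 - 0) = 0.500000
L_1(-0.5) = (-0.5 - (-1))/(0 - (-1)) = 0.500000

P(-0.5) = 7×L_0(-0.5) + 1×L_1(-0.5)
P(-0.5) = 4.000000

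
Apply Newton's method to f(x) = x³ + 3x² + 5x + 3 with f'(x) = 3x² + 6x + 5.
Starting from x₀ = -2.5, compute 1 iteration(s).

f(x) = x³ + 3x² + 5x + 3
f'(x) = 3x² + 6x + 5
x₀ = -2.5

Newton-Raphson formula: x_{n+1} = x_n - f(x_n)/f'(x_n)

Iteration 1:
  f(-2.500000) = -6.375000
  f'(-2.500000) = 8.750000
  x_1 = -2.500000 - (-6.375000)/8.750000 = -1.771429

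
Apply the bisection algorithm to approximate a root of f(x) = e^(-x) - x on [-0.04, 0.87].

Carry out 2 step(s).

f(x) = e^(-x) - x
Initial interval: [-0.04, 0.87]

Iteration 1:
  c_1 = (-0.040000 + 0.870000)/2 = 0.415000
  f(c_1) = f(0.415000) = 0.245340
  f(a) × f(c) ≥ 0, new interval: [0.415000, 0.870000]
Iteration 2:
  c_2 = (0.415000 + 0.870000)/2 = 0.642500
  f(c_2) = f(0.642500) = -0.116524
  f(a) × f(c) < 0, new interval: [0.415000, 0.642500]

After 2 iteration(s), the approximation is c_2 = 0.642500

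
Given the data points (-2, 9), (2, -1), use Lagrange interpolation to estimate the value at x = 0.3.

Lagrange interpolation formula:
P(x) = Σ yᵢ × Lᵢ(x)
where Lᵢ(x) = Π_{j≠i} (x - xⱼ)/(xᵢ - xⱼ)

L_0(0.3) = (0.3 - 2)/(-2 - 2) = 0.425000
L_1(0.3) = (0.3 - (-2))/(2 - (-2)) = 0.575000

P(0.3) = 9×L_0(0.3) + (-1)×L_1(0.3)
P(0.3) = 3.250000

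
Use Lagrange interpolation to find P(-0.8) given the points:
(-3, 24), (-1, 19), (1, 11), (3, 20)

Lagrange interpolation formula:
P(x) = Σ yᵢ × Lᵢ(x)
where Lᵢ(x) = Π_{j≠i} (x - xⱼ)/(xᵢ - xⱼ)

L_0(-0.8) = (-0.8 - (-1))/(-3 - (-1)) × (-0.8 - 1)/(-3 - 1) × (-0.8 - 3)/(-3 - 3) = -0.028500
L_1(-0.8) = (-0.8 - (-3))/(-1 - (-3)) × (-0.8 - 1)/(-1 - 1) × (-0.8 - 3)/(-1 - 3) = 0.940500
L_2(-0.8) = (-0.8 - (-3))/(1 - (-3)) × (-0.8 - (-1))/(1 - (-1)) × (-0.8 - 3)/(1 - 3) = 0.104500
L_3(-0.8) = (-0.8 - (-3))/(3 - (-3)) × (-0.8 - (-1))/(3 - (-1)) × (-0.8 - 1)/(3 - 1) = -0.016500

P(-0.8) = 24×L_0(-0.8) + 19×L_1(-0.8) + 11×L_2(-0.8) + 20×L_3(-0.8)
P(-0.8) = 18.005000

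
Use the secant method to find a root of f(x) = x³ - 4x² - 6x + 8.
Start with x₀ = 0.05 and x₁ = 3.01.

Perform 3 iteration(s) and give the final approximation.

f(x) = x³ - 4x² - 6x + 8
x₀ = 0.05, x₁ = 3.01

Secant formula: x_{n+1} = x_n - f(x_n)(x_n - x_{n-1})/(f(x_n) - f(x_{n-1}))

Iteration 1:
  f(0.050000) = 7.690125
  f(3.010000) = -19.029499
  x_2 = 3.010000 - (-19.029499)×(3.010000 - 0.050000)/(-19.029499 - 7.690125)
       = 0.901912
Iteration 2:
  f(3.010000) = -19.029499
  f(0.901912) = 0.068402
  x_3 = 0.901912 - 0.068402×(0.901912 - 3.010000)/(0.068402 - (-19.029499))
       = 0.909463
Iteration 3:
  f(0.901912) = 0.068402
  f(0.909463) = -0.013027
  x_4 = 0.909463 - (-0.013027)×(0.909463 - 0.901912)/(-0.013027 - 0.068402)
       = 0.908255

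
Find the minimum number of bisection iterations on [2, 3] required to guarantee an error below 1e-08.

We need (b-a)/2^n ≤ 1e-08
(3 - 2)/2^n ≤ 1e-08
1/2^n ≤ 1e-08
2^n ≥ 100000000
n ≥ log₂(100000000) = 26.58
n ≥ 27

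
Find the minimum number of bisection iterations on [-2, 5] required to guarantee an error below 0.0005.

We need (b-a)/2^n ≤ 0.0005
(5 - (-2))/2^n ≤ 0.0005
7/2^n ≤ 0.0005
2^n ≥ 14000
n ≥ log₂(14000) = 13.77
n ≥ 14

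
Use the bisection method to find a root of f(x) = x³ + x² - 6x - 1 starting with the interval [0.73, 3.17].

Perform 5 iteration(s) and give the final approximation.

f(x) = x³ + x² - 6x - 1
Initial interval: [0.73, 3.17]

Iteration 1:
  c_1 = (0.730000 + 3.170000)/2 = 1.950000
  f(c_1) = f(1.950000) = -1.482625
  f(a) × f(c) ≥ 0, new interval: [1.950000, 3.170000]
Iteration 2:
  c_2 = (1.950000 + 3.170000)/2 = 2.560000
  f(c_2) = f(2.560000) = 6.970816
  f(a) × f(c) < 0, new interval: [1.950000, 2.560000]
Iteration 3:
  c_3 = (1.950000 + 2.560000)/2 = 2.255000
  f(c_3) = f(2.255000) = 2.021756
  f(a) × f(c) < 0, new interval: [1.950000, 2.255000]
Iteration 4:
  c_4 = (1.950000 + 2.255000)/2 = 2.102500
  f(c_4) = f(2.102500) = 0.099621
  f(a) × f(c) < 0, new interval: [1.950000, 2.102500]
Iteration 5:
  c_5 = (1.950000 + 2.102500)/2 = 2.026250
  f(c_5) = f(2.026250) = -0.732658
  f(a) × f(c) ≥ 0, new interval: [2.026250, 2.102500]

After 5 iteration(s), the approximation is c_5 = 2.026250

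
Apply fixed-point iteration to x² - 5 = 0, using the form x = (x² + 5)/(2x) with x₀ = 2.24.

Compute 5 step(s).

Equation: x² - 5 = 0
Fixed-point form: x = (x² + 5)/(2x)
x₀ = 2.24

x_1 = g(2.240000) = 2.236071
x_2 = g(2.236071) = 2.236068
x_3 = g(2.236068) = 2.236068
x_4 = g(2.236068) = 2.236068
x_5 = g(2.236068) = 2.236068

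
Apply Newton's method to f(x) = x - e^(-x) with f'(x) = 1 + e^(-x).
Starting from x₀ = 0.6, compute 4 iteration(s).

f(x) = x - e^(-x)
f'(x) = 1 + e^(-x)
x₀ = 0.6

Newton-Raphson formula: x_{n+1} = x_n - f(x_n)/f'(x_n)

Iteration 1:
  f(0.600000) = 0.051188
  f'(0.600000) = 1.548812
  x_1 = 0.600000 - 0.051188/1.548812 = 0.566950
Iteration 2:
  f(0.566950) = -0.000303
  f'(0.566950) = 1.567253
  x_2 = 0.566950 - (-0.000303)/1.567253 = 0.567143
Iteration 3:
  f(0.567143) = 0.000000
  f'(0.567143) = 1.567143
  x_3 = 0.567143 - 0.000000/1.567143 = 0.567143
Iteration 4:
  f(0.567143) = 0.000000
  f'(0.567143) = 1.567143
  x_4 = 0.567143 - 0.000000/1.567143 = 0.567143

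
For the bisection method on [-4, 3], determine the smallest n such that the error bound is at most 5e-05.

We need (b-a)/2^n ≤ 5e-05
(3 - (-4))/2^n ≤ 5e-05
7/2^n ≤ 5e-05
2^n ≥ 140000
n ≥ log₂(140000) = 17.10
n ≥ 18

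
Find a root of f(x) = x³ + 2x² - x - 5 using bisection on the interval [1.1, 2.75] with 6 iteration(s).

f(x) = x³ + 2x² - x - 5
Initial interval: [1.1, 2.75]

Iteration 1:
  c_1 = (1.100000 + 2.750000)/2 = 1.925000
  f(c_1) = f(1.925000) = 7.619578
  f(a) × f(c) < 0, new interval: [1.100000, 1.925000]
Iteration 2:
  c_2 = (1.100000 + 1.925000)/2 = 1.512500
  f(c_2) = f(1.512500) = 1.522893
  f(a) × f(c) < 0, new interval: [1.100000, 1.512500]
Iteration 3:
  c_3 = (1.100000 + 1.512500)/2 = 1.306250
  f(c_3) = f(1.306250) = -0.664832
  f(a) × f(c) ≥ 0, new interval: [1.306250, 1.512500]
Iteration 4:
  c_4 = (1.306250 + 1.512500)/2 = 1.409375
  f(c_4) = f(1.409375) = 0.362796
  f(a) × f(c) < 0, new interval: [1.306250, 1.409375]
Iteration 5:
  c_5 = (1.306250 + 1.409375)/2 = 1.357813
  f(c_5) = f(1.357813) = -0.167165
  f(a) × f(c) ≥ 0, new interval: [1.357813, 1.409375]
Iteration 6:
  c_6 = (1.357813 + 1.409375)/2 = 1.383594
  f(c_6) = f(1.383594) = 0.093727
  f(a) × f(c) < 0, new interval: [1.357813, 1.383594]

After 6 iteration(s), the approximation is c_6 = 1.383594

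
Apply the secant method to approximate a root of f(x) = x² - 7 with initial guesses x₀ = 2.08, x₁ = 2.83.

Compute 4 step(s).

f(x) = x² - 7
x₀ = 2.08, x₁ = 2.83

Secant formula: x_{n+1} = x_n - f(x_n)(x_n - x_{n-1})/(f(x_n) - f(x_{n-1}))

Iteration 1:
  f(2.080000) = -2.673600
  f(2.830000) = 1.008900
  x_2 = 2.830000 - 1.008900×(2.830000 - 2.080000)/(1.008900 - (-2.673600))
       = 2.624521
Iteration 2:
  f(2.830000) = 1.008900
  f(2.624521) = -0.111888
  x_3 = 2.624521 - (-0.111888)×(2.624521 - 2.830000)/(-0.111888 - 1.008900)
       = 2.645034
Iteration 3:
  f(2.624521) = -0.111888
  f(2.645034) = -0.003794
  x_4 = 2.645034 - (-0.003794)×(2.645034 - 2.624521)/(-0.003794 - (-0.111888))
       = 2.645754
Iteration 4:
  f(2.645034) = -0.003794
  f(2.645754) = 0.000015
  x_5 = 2.645754 - 0.000015×(2.645754 - 2.645034)/(0.000015 - (-0.003794))
       = 2.645751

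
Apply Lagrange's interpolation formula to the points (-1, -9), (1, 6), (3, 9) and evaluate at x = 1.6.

Lagrange interpolation formula:
P(x) = Σ yᵢ × Lᵢ(x)
where Lᵢ(x) = Π_{j≠i} (x - xⱼ)/(xᵢ - xⱼ)

L_0(1.6) = (1.6 - 1)/(-1 - 1) × (1.6 - 3)/(-1 - 3) = -0.105000
L_1(1.6) = (1.6 - (-1))/(1 - (-1)) × (1.6 - 3)/(1 - 3) = 0.910000
L_2(1.6) = (1.6 - (-1))/(3 - (-1)) × (1.6 - 1)/(3 - 1) = 0.195000

P(1.6) = (-9)×L_0(1.6) + 6×L_1(1.6) + 9×L_2(1.6)
P(1.6) = 8.160000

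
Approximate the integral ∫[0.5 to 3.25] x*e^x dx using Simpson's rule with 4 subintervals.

f(x) = x*e^x
a = 0.5, b = 3.25, n = 4
h = (b - a)/n = 0.687500

Simpson's rule: (h/3)[f(x₀) + 4f(x₁) + 2f(x₂) + ... + f(xₙ)]

x_0 = 0.5000, f(x_0) = 0.824361, coefficient = 1
x_1 = 1.1875, f(x_1) = 3.893663, coefficient = 4
x_2 = 1.8750, f(x_2) = 12.226536, coefficient = 2
x_3 = 2.5625, f(x_3) = 33.231006, coefficient = 4
x_4 = 3.2500, f(x_4) = 83.818605, coefficient = 1

I ≈ (0.687500/3) × 257.594710 = 59.032121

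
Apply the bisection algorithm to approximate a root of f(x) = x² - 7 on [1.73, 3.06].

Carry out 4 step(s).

f(x) = x² - 7
Initial interval: [1.73, 3.06]

Iteration 1:
  c_1 = (1.730000 + 3.060000)/2 = 2.395000
  f(c_1) = f(2.395000) = -1.263975
  f(a) × f(c) ≥ 0, new interval: [2.395000, 3.060000]
Iteration 2:
  c_2 = (2.395000 + 3.060000)/2 = 2.727500
  f(c_2) = f(2.727500) = 0.439256
  f(a) × f(c) < 0, new interval: [2.395000, 2.727500]
Iteration 3:
  c_3 = (2.395000 + 2.727500)/2 = 2.561250
  f(c_3) = f(2.561250) = -0.439998
  f(a) × f(c) ≥ 0, new interval: [2.561250, 2.727500]
Iteration 4:
  c_4 = (2.561250 + 2.727500)/2 = 2.644375
  f(c_4) = f(2.644375) = -0.007281
  f(a) × f(c) ≥ 0, new interval: [2.644375, 2.727500]

After 4 iteration(s), the approximation is c_4 = 2.644375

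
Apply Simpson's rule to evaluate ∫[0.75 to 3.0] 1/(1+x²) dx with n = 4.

f(x) = 1/(1+x²)
a = 0.75, b = 3.0, n = 4
h = (b - a)/n = 0.562500

Simpson's rule: (h/3)[f(x₀) + 4f(x₁) + 2f(x₂) + ... + f(xₙ)]

x_0 = 0.7500, f(x_0) = 0.640000, coefficient = 1
x_1 = 1.3125, f(x_1) = 0.367288, coefficient = 4
x_2 = 1.8750, f(x_2) = 0.221453, coefficient = 2
x_3 = 2.4375, f(x_3) = 0.144063, coefficient = 4
x_4 = 3.0000, f(x_4) = 0.100000, coefficient = 1

I ≈ (0.562500/3) × 3.228312 = 0.605309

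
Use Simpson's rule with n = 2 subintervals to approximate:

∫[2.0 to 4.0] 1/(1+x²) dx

f(x) = 1/(1+x²)
a = 2.0, b = 4.0, n = 2
h = (b - a)/n = 1.000000

Simpson's rule: (h/3)[f(x₀) + 4f(x₁) + 2f(x₂) + ... + f(xₙ)]

x_0 = 2.0000, f(x_0) = 0.200000, coefficient = 1
x_1 = 3.0000, f(x_1) = 0.100000, coefficient = 4
x_2 = 4.0000, f(x_2) = 0.058824, coefficient = 1

I ≈ (1.000000/3) × 0.658824 = 0.219608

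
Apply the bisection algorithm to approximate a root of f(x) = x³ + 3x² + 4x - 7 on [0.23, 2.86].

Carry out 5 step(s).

f(x) = x³ + 3x² + 4x - 7
Initial interval: [0.23, 2.86]

Iteration 1:
  c_1 = (0.230000 + 2.860000)/2 = 1.545000
  f(c_1) = f(1.545000) = 10.029029
  f(a) × f(c) < 0, new interval: [0.230000, 1.545000]
Iteration 2:
  c_2 = (0.230000 + 1.545000)/2 = 0.887500
  f(c_2) = f(0.887500) = -0.387986
  f(a) × f(c) ≥ 0, new interval: [0.887500, 1.545000]
Iteration 3:
  c_3 = (0.887500 + 1.545000)/2 = 1.216250
  f(c_3) = f(1.216250) = 4.101947
  f(a) × f(c) < 0, new interval: [0.887500, 1.216250]
Iteration 4:
  c_4 = (0.887500 + 1.216250)/2 = 1.051875
  f(c_4) = f(1.051875) = 1.690661
  f(a) × f(c) < 0, new interval: [0.887500, 1.051875]
Iteration 5:
  c_5 = (0.887500 + 1.051875)/2 = 0.969687
  f(c_5) = f(0.969687) = 0.611423
  f(a) × f(c) < 0, new interval: [0.887500, 0.969687]

After 5 iteration(s), the approximation is c_5 = 0.969687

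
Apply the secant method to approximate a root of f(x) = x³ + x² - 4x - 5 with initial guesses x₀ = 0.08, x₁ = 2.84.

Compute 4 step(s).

f(x) = x³ + x² - 4x - 5
x₀ = 0.08, x₁ = 2.84

Secant formula: x_{n+1} = x_n - f(x_n)(x_n - x_{n-1})/(f(x_n) - f(x_{n-1}))

Iteration 1:
  f(0.080000) = -5.313088
  f(2.840000) = 14.611904
  x_2 = 2.840000 - 14.611904×(2.840000 - 0.080000)/(14.611904 - (-5.313088))
       = 0.815966
Iteration 2:
  f(2.840000) = 14.611904
  f(0.815966) = -7.054793
  x_3 = 0.815966 - (-7.054793)×(0.815966 - 2.840000)/(-7.054793 - 14.611904)
       = 1.475003
Iteration 3:
  f(0.815966) = -7.054793
  f(1.475003) = -5.515314
  x_4 = 1.475003 - (-5.515314)×(1.475003 - 0.815966)/(-5.515314 - (-7.054793))
       = 3.836056
Iteration 4:
  f(1.475003) = -5.515314
  f(3.836056) = 50.819912
  x_5 = 3.836056 - 50.819912×(3.836056 - 1.475003)/(50.819912 - (-5.515314))
       = 1.706154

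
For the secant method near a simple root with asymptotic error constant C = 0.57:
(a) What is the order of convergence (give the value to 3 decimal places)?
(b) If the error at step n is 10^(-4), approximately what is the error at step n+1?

(a) Secant method has superlinear convergence with order φ = (1+√5)/2 ≈ 1.618.
    This means |e_{n+1}| ≈ C|e_n|^1.618.

(b) With |e_n| = 10^(-4) and C = 0.57:
    |e_{n+1}| ≈ 0.57 × (10^(-4))^1.618 = 0.57 × 10^(-6.47)

(a) ≈ 1.618 (golden ratio); (b) |e_{n+1}| ≈ 1.922e-07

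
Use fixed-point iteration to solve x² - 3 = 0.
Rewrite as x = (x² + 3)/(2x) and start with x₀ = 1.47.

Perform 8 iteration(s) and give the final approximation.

Equation: x² - 3 = 0
Fixed-point form: x = (x² + 3)/(2x)
x₀ = 1.47

x_1 = g(1.470000) = 1.755408
x_2 = g(1.755408) = 1.732206
x_3 = g(1.732206) = 1.732051
x_4 = g(1.732051) = 1.732051
x_5 = g(1.732051) = 1.732051
x_6 = g(1.732051) = 1.732051
x_7 = g(1.732051) = 1.732051
x_8 = g(1.732051) = 1.732051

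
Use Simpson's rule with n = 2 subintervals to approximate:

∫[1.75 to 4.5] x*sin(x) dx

f(x) = x*sin(x)
a = 1.75, b = 4.5, n = 2
h = (b - a)/n = 1.375000

Simpson's rule: (h/3)[f(x₀) + 4f(x₁) + 2f(x₂) + ... + f(xₙ)]

x_0 = 1.7500, f(x_0) = 1.721975, coefficient = 1
x_1 = 3.1250, f(x_1) = 0.051850, coefficient = 4
x_2 = 4.5000, f(x_2) = -4.398886, coefficient = 1

I ≈ (1.375000/3) × -2.469511 = -1.131859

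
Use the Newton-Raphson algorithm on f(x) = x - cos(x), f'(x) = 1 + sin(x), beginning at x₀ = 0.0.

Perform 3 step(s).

f(x) = x - cos(x)
f'(x) = 1 + sin(x)
x₀ = 0.0

Newton-Raphson formula: x_{n+1} = x_n - f(x_n)/f'(x_n)

Iteration 1:
  f(0.000000) = -1.000000
  f'(0.000000) = 1.000000
  x_1 = 0.000000 - (-1.000000)/1.000000 = 1.000000
Iteration 2:
  f(1.000000) = 0.459698
  f'(1.000000) = 1.841471
  x_2 = 1.000000 - 0.459698/1.841471 = 0.750364
Iteration 3:
  f(0.750364) = 0.018923
  f'(0.750364) = 1.681905
  x_3 = 0.750364 - 0.018923/1.681905 = 0.739113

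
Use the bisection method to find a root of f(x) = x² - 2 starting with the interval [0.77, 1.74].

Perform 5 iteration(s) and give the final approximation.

f(x) = x² - 2
Initial interval: [0.77, 1.74]

Iteration 1:
  c_1 = (0.770000 + 1.740000)/2 = 1.255000
  f(c_1) = f(1.255000) = -0.424975
  f(a) × f(c) ≥ 0, new interval: [1.255000, 1.740000]
Iteration 2:
  c_2 = (1.255000 + 1.740000)/2 = 1.497500
  f(c_2) = f(1.497500) = 0.242506
  f(a) × f(c) < 0, new interval: [1.255000, 1.497500]
Iteration 3:
  c_3 = (1.255000 + 1.497500)/2 = 1.376250
  f(c_3) = f(1.376250) = -0.105936
  f(a) × f(c) ≥ 0, new interval: [1.376250, 1.497500]
Iteration 4:
  c_4 = (1.376250 + 1.497500)/2 = 1.436875
  f(c_4) = f(1.436875) = 0.064610
  f(a) × f(c) < 0, new interval: [1.376250, 1.436875]
Iteration 5:
  c_5 = (1.376250 + 1.436875)/2 = 1.406563
  f(c_5) = f(1.406563) = -0.021582
  f(a) × f(c) ≥ 0, new interval: [1.406563, 1.436875]

After 5 iteration(s), the approximation is c_5 = 1.406563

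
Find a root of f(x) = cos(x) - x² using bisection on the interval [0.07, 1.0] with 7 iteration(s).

f(x) = cos(x) - x²
Initial interval: [0.07, 1.0]

Iteration 1:
  c_1 = (0.070000 + 1.000000)/2 = 0.535000
  f(c_1) = f(0.535000) = 0.574044
  f(a) × f(c) ≥ 0, new interval: [0.535000, 1.000000]
Iteration 2:
  c_2 = (0.535000 + 1.000000)/2 = 0.767500
  f(c_2) = f(0.767500) = 0.130593
  f(a) × f(c) ≥ 0, new interval: [0.767500, 1.000000]
Iteration 3:
  c_3 = (0.767500 + 1.000000)/2 = 0.883750
  f(c_3) = f(0.883750) = -0.146758
  f(a) × f(c) < 0, new interval: [0.767500, 0.883750]
Iteration 4:
  c_4 = (0.767500 + 0.883750)/2 = 0.825625
  f(c_4) = f(0.825625) = -0.003559
  f(a) × f(c) < 0, new interval: [0.767500, 0.825625]
Iteration 5:
  c_5 = (0.767500 + 0.825625)/2 = 0.796563
  f(c_5) = f(0.796563) = 0.064657
  f(a) × f(c) ≥ 0, new interval: [0.796563, 0.825625]
Iteration 6:
  c_6 = (0.796563 + 0.825625)/2 = 0.811094
  f(c_6) = f(0.811094) = 0.030833
  f(a) × f(c) ≥ 0, new interval: [0.811094, 0.825625]
Iteration 7:
  c_7 = (0.811094 + 0.825625)/2 = 0.818359
  f(c_7) = f(0.818359) = 0.013708
  f(a) × f(c) ≥ 0, new interval: [0.818359, 0.825625]

After 7 iteration(s), the approximation is c_7 = 0.818359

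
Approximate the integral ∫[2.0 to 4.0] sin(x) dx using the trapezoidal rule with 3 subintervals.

f(x) = sin(x)
a = 2.0, b = 4.0, n = 3
h = (b - a)/n = 0.666667

Trapezoidal rule: (h/2)[f(x₀) + 2f(x₁) + 2f(x₂) + ... + f(xₙ)]

x_0 = 2.0000, f(x_0) = 0.909297, coefficient = 1
x_1 = 2.6667, f(x_1) = 0.457273, coefficient = 2
x_2 = 3.3333, f(x_2) = -0.190568, coefficient = 2
x_3 = 4.0000, f(x_3) = -0.756802, coefficient = 1

I ≈ (0.666667/2) × 0.685904 = 0.228635
Exact value: 0.237497
Error: 0.008862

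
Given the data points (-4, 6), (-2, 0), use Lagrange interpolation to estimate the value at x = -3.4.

Lagrange interpolation formula:
P(x) = Σ yᵢ × Lᵢ(x)
where Lᵢ(x) = Π_{j≠i} (x - xⱼ)/(xᵢ - xⱼ)

L_0(-3.4) = (-3.4 - (-2))/(-4 - (-2)) = 0.700000
L_1(-3.4) = (-3.4 - (-4))/(-2 - (-4)) = 0.300000

P(-3.4) = 6×L_0(-3.4) + 0×L_1(-3.4)
P(-3.4) = 4.200000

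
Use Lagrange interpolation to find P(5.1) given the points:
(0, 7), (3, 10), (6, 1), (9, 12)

Lagrange interpolation formula:
P(x) = Σ yᵢ × Lᵢ(x)
where Lᵢ(x) = Π_{j≠i} (x - xⱼ)/(xᵢ - xⱼ)

L_0(5.1) = (5.1 - 3)/(0 - 3) × (5.1 - 6)/(0 - 6) × (5.1 - 9)/(0 - 9) = -0.045500
L_1(5.1) = (5.1 - 0)/(3 - 0) × (5.1 - 6)/(3 - 6) × (5.1 - 9)/(3 - 9) = 0.331500
L_2(5.1) = (5.1 - 0)/(6 - 0) × (5.1 - 3)/(6 - 3) × (5.1 - 9)/(6 - 9) = 0.773500
L_3(5.1) = (5.1 - 0)/(9 - 0) × (5.1 - 3)/(9 - 3) × (5.1 - 6)/(9 - 6) = -0.059500

P(5.1) = 7×L_0(5.1) + 10×L_1(5.1) + 1×L_2(5.1) + 12×L_3(5.1)
P(5.1) = 3.056000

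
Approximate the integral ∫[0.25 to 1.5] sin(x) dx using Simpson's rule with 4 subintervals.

f(x) = sin(x)
a = 0.25, b = 1.5, n = 4
h = (b - a)/n = 0.312500

Simpson's rule: (h/3)[f(x₀) + 4f(x₁) + 2f(x₂) + ... + f(xₙ)]

x_0 = 0.2500, f(x_0) = 0.247404, coefficient = 1
x_1 = 0.5625, f(x_1) = 0.533303, coefficient = 4
x_2 = 0.8750, f(x_2) = 0.767544, coefficient = 2
x_3 = 1.1875, f(x_3) = 0.927437, coefficient = 4
x_4 = 1.5000, f(x_4) = 0.997495, coefficient = 1

I ≈ (0.312500/3) × 8.622944 = 0.898223
Exact value: 0.898175
Error: 0.000048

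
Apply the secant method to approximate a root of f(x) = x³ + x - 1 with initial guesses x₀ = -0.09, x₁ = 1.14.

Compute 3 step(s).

f(x) = x³ + x - 1
x₀ = -0.09, x₁ = 1.14

Secant formula: x_{n+1} = x_n - f(x_n)(x_n - x_{n-1})/(f(x_n) - f(x_{n-1}))

Iteration 1:
  f(-0.090000) = -1.090729
  f(1.140000) = 1.621544
  x_2 = 1.140000 - 1.621544×(1.140000 - (-0.090000))/(1.621544 - (-1.090729))
       = 0.404639
Iteration 2:
  f(1.140000) = 1.621544
  f(0.404639) = -0.529108
  x_3 = 0.404639 - (-0.529108)×(0.404639 - 1.140000)/(-0.529108 - 1.621544)
       = 0.585554
Iteration 3:
  f(0.404639) = -0.529108
  f(0.585554) = -0.213675
  x_4 = 0.585554 - (-0.213675)×(0.585554 - 0.404639)/(-0.213675 - (-0.529108))
       = 0.708106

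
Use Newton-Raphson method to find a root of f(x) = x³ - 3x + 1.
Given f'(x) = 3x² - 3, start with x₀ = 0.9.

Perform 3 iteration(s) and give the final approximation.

f(x) = x³ - 3x + 1
f'(x) = 3x² - 3
x₀ = 0.9

Newton-Raphson formula: x_{n+1} = x_n - f(x_n)/f'(x_n)

Iteration 1:
  f(0.900000) = -0.971000
  f'(0.900000) = -0.570000
  x_1 = 0.900000 - (-0.971000)/(-0.570000) = -0.803509
Iteration 2:
  f(-0.803509) = 2.891760
  f'(-0.803509) = -1.063121
  x_2 = -0.803509 - 2.891760/(-1.063121) = 1.916558
Iteration 3:
  f(1.916558) = 2.290216
  f'(1.916558) = 8.019582
  x_3 = 1.916558 - 2.290216/8.019582 = 1.630980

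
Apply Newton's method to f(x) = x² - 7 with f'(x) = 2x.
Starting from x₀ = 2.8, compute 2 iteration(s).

f(x) = x² - 7
f'(x) = 2x
x₀ = 2.8

Newton-Raphson formula: x_{n+1} = x_n - f(x_n)/f'(x_n)

Iteration 1:
  f(2.800000) = 0.840000
  f'(2.800000) = 5.600000
  x_1 = 2.800000 - 0.840000/5.600000 = 2.650000
Iteration 2:
  f(2.650000) = 0.022500
  f'(2.650000) = 5.300000
  x_2 = 2.650000 - 0.022500/5.300000 = 2.645755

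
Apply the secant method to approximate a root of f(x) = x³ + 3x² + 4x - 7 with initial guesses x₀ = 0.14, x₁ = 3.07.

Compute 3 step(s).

f(x) = x³ + 3x² + 4x - 7
x₀ = 0.14, x₁ = 3.07

Secant formula: x_{n+1} = x_n - f(x_n)(x_n - x_{n-1})/(f(x_n) - f(x_{n-1}))

Iteration 1:
  f(0.140000) = -6.378456
  f(3.070000) = 62.489143
  x_2 = 3.070000 - 62.489143×(3.070000 - 0.140000)/(62.489143 - (-6.378456))
       = 0.411374
Iteration 2:
  f(3.070000) = 62.489143
  f(0.411374) = -4.777202
  x_3 = 0.411374 - (-4.777202)×(0.411374 - 3.070000)/(-4.777202 - 62.489143)
       = 0.600187
Iteration 3:
  f(0.411374) = -4.777202
  f(0.600187) = -3.302372
  x_4 = 0.600187 - (-3.302372)×(0.600187 - 0.411374)/(-3.302372 - (-4.777202))
       = 1.022970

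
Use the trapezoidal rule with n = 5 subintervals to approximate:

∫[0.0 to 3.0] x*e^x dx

f(x) = x*e^x
a = 0.0, b = 3.0, n = 5
h = (b - a)/n = 0.600000

Trapezoidal rule: (h/2)[f(x₀) + 2f(x₁) + 2f(x₂) + ... + f(xₙ)]

x_0 = 0.0000, f(x_0) = 0.000000, coefficient = 1
x_1 = 0.6000, f(x_1) = 1.093271, coefficient = 2
x_2 = 1.2000, f(x_2) = 3.984140, coefficient = 2
x_3 = 1.8000, f(x_3) = 10.889365, coefficient = 2
x_4 = 2.4000, f(x_4) = 26.455623, coefficient = 2
x_5 = 3.0000, f(x_5) = 60.256611, coefficient = 1

I ≈ (0.600000/2) × 145.101411 = 43.530423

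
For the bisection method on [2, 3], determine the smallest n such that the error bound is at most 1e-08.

We need (b-a)/2^n ≤ 1e-08
(3 - 2)/2^n ≤ 1e-08
1/2^n ≤ 1e-08
2^n ≥ 100000000
n ≥ log₂(100000000) = 26.58
n ≥ 27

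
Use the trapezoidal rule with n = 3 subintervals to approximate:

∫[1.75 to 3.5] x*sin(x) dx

f(x) = x*sin(x)
a = 1.75, b = 3.5, n = 3
h = (b - a)/n = 0.583333

Trapezoidal rule: (h/2)[f(x₀) + 2f(x₁) + 2f(x₂) + ... + f(xₙ)]

x_0 = 1.7500, f(x_0) = 1.721975, coefficient = 1
x_1 = 2.3333, f(x_1) = 1.687200, coefficient = 2
x_2 = 2.9167, f(x_2) = 0.650516, coefficient = 2
x_3 = 3.5000, f(x_3) = -1.227741, coefficient = 1

I ≈ (0.583333/2) × 5.169668 = 1.507820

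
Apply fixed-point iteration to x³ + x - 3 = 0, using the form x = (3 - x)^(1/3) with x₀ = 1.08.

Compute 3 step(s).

Equation: x³ + x - 3 = 0
Fixed-point form: x = (3 - x)^(1/3)
x₀ = 1.08

x_1 = g(1.080000) = 1.242893
x_2 = g(1.242893) = 1.206700
x_3 = g(1.206700) = 1.214929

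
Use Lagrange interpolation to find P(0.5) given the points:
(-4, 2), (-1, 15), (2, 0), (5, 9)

Lagrange interpolation formula:
P(x) = Σ yᵢ × Lᵢ(x)
where Lᵢ(x) = Π_{j≠i} (x - xⱼ)/(xᵢ - xⱼ)

L_0(0.5) = (0.5 - (-1))/(-4 - (-1)) × (0.5 - 2)/(-4 - 2) × (0.5 - 5)/(-4 - 5) = -0.062500
L_1(0.5) = (0.5 - (-4))/(-1 - (-4)) × (0.5 - 2)/(-1 - 2) × (0.5 - 5)/(-1 - 5) = 0.562500
L_2(0.5) = (0.5 - (-4))/(2 - (-4)) × (0.5 - (-1))/(2 - (-1)) × (0.5 - 5)/(2 - 5) = 0.562500
L_3(0.5) = (0.5 - (-4))/(5 - (-4)) × (0.5 - (-1))/(5 - (-1)) × (0.5 - 2)/(5 - 2) = -0.062500

P(0.5) = 2×L_0(0.5) + 15×L_1(0.5) + 0×L_2(0.5) + 9×L_3(0.5)
P(0.5) = 7.750000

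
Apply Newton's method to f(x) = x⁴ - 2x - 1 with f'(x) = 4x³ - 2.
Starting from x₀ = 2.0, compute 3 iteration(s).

f(x) = x⁴ - 2x - 1
f'(x) = 4x³ - 2
x₀ = 2.0

Newton-Raphson formula: x_{n+1} = x_n - f(x_n)/f'(x_n)

Iteration 1:
  f(2.000000) = 11.000000
  f'(2.000000) = 30.000000
  x_1 = 2.000000 - 11.000000/30.000000 = 1.633333
Iteration 2:
  f(1.633333) = 2.850372
  f'(1.633333) = 15.429481
  x_2 = 1.633333 - 2.850372/15.429481 = 1.448598
Iteration 3:
  f(1.448598) = 0.506238
  f'(1.448598) = 10.159160
  x_3 = 1.448598 - 0.506238/10.159160 = 1.398767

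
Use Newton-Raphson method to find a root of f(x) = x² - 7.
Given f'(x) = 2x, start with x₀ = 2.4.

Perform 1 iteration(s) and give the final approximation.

f(x) = x² - 7
f'(x) = 2x
x₀ = 2.4

Newton-Raphson formula: x_{n+1} = x_n - f(x_n)/f'(x_n)

Iteration 1:
  f(2.400000) = -1.240000
  f'(2.400000) = 4.800000
  x_1 = 2.400000 - (-1.240000)/4.800000 = 2.658333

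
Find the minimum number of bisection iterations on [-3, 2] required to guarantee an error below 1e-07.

We need (b-a)/2^n ≤ 1e-07
(2 - (-3))/2^n ≤ 1e-07
5/2^n ≤ 1e-07
2^n ≥ 50000000
n ≥ log₂(50000000) = 25.58
n ≥ 26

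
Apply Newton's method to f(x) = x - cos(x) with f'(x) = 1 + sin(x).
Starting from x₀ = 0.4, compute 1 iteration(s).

f(x) = x - cos(x)
f'(x) = 1 + sin(x)
x₀ = 0.4

Newton-Raphson formula: x_{n+1} = x_n - f(x_n)/f'(x_n)

Iteration 1:
  f(0.400000) = -0.521061
  f'(0.400000) = 1.389418
  x_1 = 0.400000 - (-0.521061)/1.389418 = 0.775021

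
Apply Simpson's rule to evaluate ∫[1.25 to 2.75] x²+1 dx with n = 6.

f(x) = x²+1
a = 1.25, b = 2.75, n = 6
h = (b - a)/n = 0.250000

Simpson's rule: (h/3)[f(x₀) + 4f(x₁) + 2f(x₂) + ... + f(xₙ)]

x_0 = 1.2500, f(x_0) = 2.562500, coefficient = 1
x_1 = 1.5000, f(x_1) = 3.250000, coefficient = 4
x_2 = 1.7500, f(x_2) = 4.062500, coefficient = 2
x_3 = 2.0000, f(x_3) = 5.000000, coefficient = 4
x_4 = 2.2500, f(x_4) = 6.062500, coefficient = 2
x_5 = 2.5000, f(x_5) = 7.250000, coefficient = 4
x_6 = 2.7500, f(x_6) = 8.562500, coefficient = 1

I ≈ (0.250000/3) × 93.375000 = 7.781250
Exact value: 7.781250
Error: 0.000000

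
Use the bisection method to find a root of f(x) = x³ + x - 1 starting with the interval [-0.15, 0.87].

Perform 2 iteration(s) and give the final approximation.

f(x) = x³ + x - 1
Initial interval: [-0.15, 0.87]

Iteration 1:
  c_1 = (-0.150000 + 0.870000)/2 = 0.360000
  f(c_1) = f(0.360000) = -0.593344
  f(a) × f(c) ≥ 0, new interval: [0.360000, 0.870000]
Iteration 2:
  c_2 = (0.360000 + 0.870000)/2 = 0.615000
  f(c_2) = f(0.615000) = -0.152392
  f(a) × f(c) ≥ 0, new interval: [0.615000, 0.870000]

After 2 iteration(s), the approximation is c_2 = 0.615000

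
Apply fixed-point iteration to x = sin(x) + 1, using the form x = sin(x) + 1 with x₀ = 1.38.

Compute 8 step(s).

Equation: x = sin(x) + 1
Fixed-point form: x = sin(x) + 1
x₀ = 1.38

x_1 = g(1.380000) = 1.981854
x_2 = g(1.981854) = 1.916699
x_3 = g(1.916699) = 1.940770
x_4 = g(1.940770) = 1.932337
x_5 = g(1.932337) = 1.935353
x_6 = g(1.935353) = 1.934282
x_7 = g(1.934282) = 1.934663
x_8 = g(1.934663) = 1.934528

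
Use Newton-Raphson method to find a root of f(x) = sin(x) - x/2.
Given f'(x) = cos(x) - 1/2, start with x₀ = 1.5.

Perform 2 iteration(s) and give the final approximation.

f(x) = sin(x) - x/2
f'(x) = cos(x) - 1/2
x₀ = 1.5

Newton-Raphson formula: x_{n+1} = x_n - f(x_n)/f'(x_n)

Iteration 1:
  f(1.500000) = 0.247495
  f'(1.500000) = -0.429263
  x_1 = 1.500000 - 0.247495/(-0.429263) = 2.076558
Iteration 2:
  f(2.076558) = -0.163473
  f'(2.076558) = -0.984474
  x_2 = 2.076558 - (-0.163473)/(-0.984474) = 1.910507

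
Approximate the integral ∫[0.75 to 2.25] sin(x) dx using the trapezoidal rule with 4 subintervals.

f(x) = sin(x)
a = 0.75, b = 2.25, n = 4
h = (b - a)/n = 0.375000

Trapezoidal rule: (h/2)[f(x₀) + 2f(x₁) + 2f(x₂) + ... + f(xₙ)]

x_0 = 0.7500, f(x_0) = 0.681639, coefficient = 1
x_1 = 1.1250, f(x_1) = 0.902268, coefficient = 2
x_2 = 1.5000, f(x_2) = 0.997495, coefficient = 2
x_3 = 1.8750, f(x_3) = 0.954086, coefficient = 2
x_4 = 2.2500, f(x_4) = 0.778073, coefficient = 1

I ≈ (0.375000/2) × 7.167409 = 1.343889
Exact value: 1.359862
Error: 0.015973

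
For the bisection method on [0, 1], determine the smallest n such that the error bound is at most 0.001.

We need (b-a)/2^n ≤ 0.001
(1 - 0)/2^n ≤ 0.001
1/2^n ≤ 0.001
2^n ≥ 1000
n ≥ log₂(1000) = 9.97
n ≥ 10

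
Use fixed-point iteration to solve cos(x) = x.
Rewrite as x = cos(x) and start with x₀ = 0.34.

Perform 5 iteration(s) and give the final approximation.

Equation: cos(x) = x
Fixed-point form: x = cos(x)
x₀ = 0.34

x_1 = g(0.340000) = 0.942755
x_2 = g(0.942755) = 0.587561
x_3 = g(0.587561) = 0.832295
x_4 = g(0.832295) = 0.673180
x_5 = g(0.673180) = 0.781843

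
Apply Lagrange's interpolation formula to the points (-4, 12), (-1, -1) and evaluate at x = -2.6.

Lagrange interpolation formula:
P(x) = Σ yᵢ × Lᵢ(x)
where Lᵢ(x) = Π_{j≠i} (x - xⱼ)/(xᵢ - xⱼ)

L_0(-2.6) = (-2.6 - (-1))/(-4 - (-1)) = 0.533333
L_1(-2.6) = (-2.6 - (-4))/(-1 - (-4)) = 0.466667

P(-2.6) = 12×L_0(-2.6) + (-1)×L_1(-2.6)
P(-2.6) = 5.933333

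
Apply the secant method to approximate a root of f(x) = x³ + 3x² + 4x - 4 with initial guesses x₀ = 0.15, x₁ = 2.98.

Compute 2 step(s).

f(x) = x³ + 3x² + 4x - 4
x₀ = 0.15, x₁ = 2.98

Secant formula: x_{n+1} = x_n - f(x_n)(x_n - x_{n-1})/(f(x_n) - f(x_{n-1}))

Iteration 1:
  f(0.150000) = -3.329125
  f(2.980000) = 61.024792
  x_2 = 2.980000 - 61.024792×(2.980000 - 0.150000)/(61.024792 - (-3.329125))
       = 0.296400
Iteration 2:
  f(2.980000) = 61.024792
  f(0.296400) = -2.524801
  x_3 = 0.296400 - (-2.524801)×(0.296400 - 2.980000)/(-2.524801 - 61.024792)
       = 0.403019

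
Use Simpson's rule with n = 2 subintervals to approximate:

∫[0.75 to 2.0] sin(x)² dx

f(x) = sin(x)²
a = 0.75, b = 2.0, n = 2
h = (b - a)/n = 0.625000

Simpson's rule: (h/3)[f(x₀) + 4f(x₁) + 2f(x₂) + ... + f(xₙ)]

x_0 = 0.7500, f(x_0) = 0.464631, coefficient = 1
x_1 = 1.3750, f(x_1) = 0.962151, coefficient = 4
x_2 = 2.0000, f(x_2) = 0.826822, coefficient = 1

I ≈ (0.625000/3) × 5.140058 = 1.070845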